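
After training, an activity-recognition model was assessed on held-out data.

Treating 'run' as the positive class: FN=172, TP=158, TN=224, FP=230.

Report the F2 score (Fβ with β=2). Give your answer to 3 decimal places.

0.463

Fβ = (1+β²)·TP / ((1+β²)·TP + β²·FN + FP), with β²=4
= 5·158 / (5·158 + 4·172 + 230) = 0.463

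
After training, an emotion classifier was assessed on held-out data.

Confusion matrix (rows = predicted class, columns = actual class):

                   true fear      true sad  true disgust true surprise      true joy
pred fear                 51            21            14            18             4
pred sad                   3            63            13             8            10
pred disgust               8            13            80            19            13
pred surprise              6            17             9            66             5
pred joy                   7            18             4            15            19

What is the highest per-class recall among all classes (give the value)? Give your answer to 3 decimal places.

Per-class recall (TP/(TP+FN)):
  fear: TP=51, FN=3+8+6+7=24 → 51/75 = 0.6800
  sad: TP=63, FN=21+13+17+18=69 → 63/132 = 0.4773
  disgust: TP=80, FN=14+13+9+4=40 → 80/120 = 0.6667
  surprise: TP=66, FN=18+8+19+15=60 → 66/126 = 0.5238
  joy: TP=19, FN=4+10+13+5=32 → 19/51 = 0.3725
Highest is class 'fear' with recall = 0.680.

0.680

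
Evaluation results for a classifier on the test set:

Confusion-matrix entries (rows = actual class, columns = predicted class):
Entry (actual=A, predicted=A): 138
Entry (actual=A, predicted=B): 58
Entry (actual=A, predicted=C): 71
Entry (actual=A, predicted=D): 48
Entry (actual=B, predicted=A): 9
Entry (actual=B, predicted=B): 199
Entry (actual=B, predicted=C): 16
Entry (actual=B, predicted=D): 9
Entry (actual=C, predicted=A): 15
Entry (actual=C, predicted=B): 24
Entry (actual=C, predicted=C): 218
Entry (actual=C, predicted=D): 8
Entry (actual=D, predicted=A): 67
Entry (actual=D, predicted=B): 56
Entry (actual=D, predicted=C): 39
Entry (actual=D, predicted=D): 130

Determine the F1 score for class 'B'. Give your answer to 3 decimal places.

F1 score = 2·TP/(2·TP+FP+FN).
B: TP=199, FP=58+24+56=138, FN=9+16+9=34 → 398/570 = 0.6982

0.698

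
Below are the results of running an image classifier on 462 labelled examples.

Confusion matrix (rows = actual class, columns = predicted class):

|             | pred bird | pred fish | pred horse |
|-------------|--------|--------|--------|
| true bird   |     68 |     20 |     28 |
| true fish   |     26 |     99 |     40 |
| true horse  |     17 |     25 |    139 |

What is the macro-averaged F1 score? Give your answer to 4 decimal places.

0.6521

Per-class F1 score (2·TP/(2·TP+FP+FN)):
  bird: TP=68, FP=26+17=43, FN=20+28=48 → 136/227 = 0.59912
  fish: TP=99, FP=20+25=45, FN=26+40=66 → 198/309 = 0.64078
  horse: TP=139, FP=28+40=68, FN=17+25=42 → 278/388 = 0.71649
Macro-F1 score = mean = (0.59912 + 0.64078 + 0.71649) / 3 = 0.6521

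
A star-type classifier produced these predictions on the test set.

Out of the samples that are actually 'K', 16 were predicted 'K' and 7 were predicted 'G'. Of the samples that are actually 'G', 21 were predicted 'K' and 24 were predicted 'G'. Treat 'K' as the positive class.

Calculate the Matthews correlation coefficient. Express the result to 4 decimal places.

MCC = (TP·TN − FP·FN) / √((TP+FP)(TP+FN)(TN+FP)(TN+FN))
Numerator = 16·24 − 21·7 = 237
Denominator = √(37·23·45·31) = √1187145 = 1089.5618
MCC = 237 / 1089.5618 = 0.2175

0.2175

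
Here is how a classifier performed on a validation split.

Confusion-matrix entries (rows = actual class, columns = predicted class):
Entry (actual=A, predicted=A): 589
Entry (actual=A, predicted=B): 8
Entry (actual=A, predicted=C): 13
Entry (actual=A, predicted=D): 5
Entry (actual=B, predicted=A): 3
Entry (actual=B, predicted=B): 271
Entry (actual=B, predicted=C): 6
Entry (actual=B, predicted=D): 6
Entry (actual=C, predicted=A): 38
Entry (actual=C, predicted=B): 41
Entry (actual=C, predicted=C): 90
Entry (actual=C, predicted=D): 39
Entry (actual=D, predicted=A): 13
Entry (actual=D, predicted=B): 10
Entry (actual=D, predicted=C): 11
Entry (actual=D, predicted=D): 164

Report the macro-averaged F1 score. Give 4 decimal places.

0.7903

Per-class F1 score (2·TP/(2·TP+FP+FN)):
  A: TP=589, FP=3+38+13=54, FN=8+13+5=26 → 1178/1258 = 0.93641
  B: TP=271, FP=8+41+10=59, FN=3+6+6=15 → 542/616 = 0.87987
  C: TP=90, FP=13+6+11=30, FN=38+41+39=118 → 180/328 = 0.54878
  D: TP=164, FP=5+6+39=50, FN=13+10+11=34 → 328/412 = 0.79612
Macro-F1 score = mean = (0.93641 + 0.87987 + 0.54878 + 0.79612) / 4 = 0.7903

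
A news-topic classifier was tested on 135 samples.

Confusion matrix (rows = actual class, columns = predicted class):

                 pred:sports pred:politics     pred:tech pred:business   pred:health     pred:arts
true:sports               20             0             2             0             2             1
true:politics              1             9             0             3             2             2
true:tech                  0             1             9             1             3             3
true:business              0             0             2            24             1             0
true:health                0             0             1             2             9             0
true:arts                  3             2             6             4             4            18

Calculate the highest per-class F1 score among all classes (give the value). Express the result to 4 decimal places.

0.8163

Per-class F1 score (2·TP/(2·TP+FP+FN)):
  sports: TP=20, FP=1+0+0+0+3=4, FN=0+2+0+2+1=5 → 40/49 = 0.81633
  politics: TP=9, FP=0+1+0+0+2=3, FN=1+0+3+2+2=8 → 18/29 = 0.62069
  tech: TP=9, FP=2+0+2+1+6=11, FN=0+1+1+3+3=8 → 18/37 = 0.48649
  business: TP=24, FP=0+3+1+2+4=10, FN=0+0+2+1+0=3 → 48/61 = 0.78689
  health: TP=9, FP=2+2+3+1+4=12, FN=0+0+1+2+0=3 → 18/33 = 0.54545
  arts: TP=18, FP=1+2+3+0+0=6, FN=3+2+6+4+4=19 → 36/61 = 0.59016
Highest is class 'sports' with F1 score = 0.8163.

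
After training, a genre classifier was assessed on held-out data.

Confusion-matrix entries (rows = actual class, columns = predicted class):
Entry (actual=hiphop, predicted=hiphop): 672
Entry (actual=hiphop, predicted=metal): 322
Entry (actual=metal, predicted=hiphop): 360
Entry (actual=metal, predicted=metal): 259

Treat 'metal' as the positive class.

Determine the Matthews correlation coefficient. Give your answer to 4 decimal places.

MCC = (TP·TN − FP·FN) / √((TP+FP)(TP+FN)(TN+FP)(TN+FN))
Numerator = 259·672 − 322·360 = 58128
Denominator = √(581·619·994·1032) = √368920563312 = 607388.3134
MCC = 58128 / 607388.3134 = 0.0957

0.0957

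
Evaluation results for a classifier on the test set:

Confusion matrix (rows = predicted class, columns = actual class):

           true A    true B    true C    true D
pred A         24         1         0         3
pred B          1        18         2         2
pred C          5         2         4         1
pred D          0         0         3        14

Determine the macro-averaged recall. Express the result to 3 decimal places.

0.700

Per-class recall (TP/(TP+FN)):
  A: TP=24, FN=1+5+0=6 → 24/30 = 0.8000
  B: TP=18, FN=1+2+0=3 → 18/21 = 0.8571
  C: TP=4, FN=0+2+3=5 → 4/9 = 0.4444
  D: TP=14, FN=3+2+1=6 → 14/20 = 0.7000
Macro-recall = mean = (0.8000 + 0.8571 + 0.4444 + 0.7000) / 4 = 0.700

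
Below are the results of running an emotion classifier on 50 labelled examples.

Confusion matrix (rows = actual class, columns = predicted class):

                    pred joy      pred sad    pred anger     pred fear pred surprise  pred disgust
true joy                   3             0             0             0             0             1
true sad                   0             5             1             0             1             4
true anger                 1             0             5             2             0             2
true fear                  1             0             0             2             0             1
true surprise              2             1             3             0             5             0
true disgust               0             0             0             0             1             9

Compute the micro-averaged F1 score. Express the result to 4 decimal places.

0.5800

Micro-averaging pools counts across classes: ΣTP=29, ΣFP=21, ΣFN=21.
Micro-F1 score = 2·TP/(2·TP+FP+FN) on pooled counts = 0.5800 (equals overall accuracy in single-label multiclass).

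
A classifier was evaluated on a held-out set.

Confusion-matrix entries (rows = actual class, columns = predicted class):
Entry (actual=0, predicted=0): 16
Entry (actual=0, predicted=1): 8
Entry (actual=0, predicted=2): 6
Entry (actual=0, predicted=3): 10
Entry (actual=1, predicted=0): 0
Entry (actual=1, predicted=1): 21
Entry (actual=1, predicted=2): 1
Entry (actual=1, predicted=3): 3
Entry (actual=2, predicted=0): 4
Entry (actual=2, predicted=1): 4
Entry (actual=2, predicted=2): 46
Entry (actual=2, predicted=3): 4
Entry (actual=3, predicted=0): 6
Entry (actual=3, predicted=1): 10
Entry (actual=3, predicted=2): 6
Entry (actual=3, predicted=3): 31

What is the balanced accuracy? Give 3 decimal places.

0.655

Balanced accuracy = mean of per-class recall.
  0: recall = 16/40 = 0.4000
  1: recall = 21/25 = 0.8400
  2: recall = 46/58 = 0.7931
  3: recall = 31/53 = 0.5849
Mean = (0.4000 + 0.8400 + 0.7931 + 0.5849) / 4 = 0.655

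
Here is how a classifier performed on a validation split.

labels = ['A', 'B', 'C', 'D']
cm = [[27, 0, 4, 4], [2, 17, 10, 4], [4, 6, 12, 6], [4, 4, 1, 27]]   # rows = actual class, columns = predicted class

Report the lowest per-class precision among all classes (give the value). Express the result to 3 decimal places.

Per-class precision (TP/(TP+FP)):
  A: TP=27, FP=2+4+4=10 → 27/37 = 0.7297
  B: TP=17, FP=0+6+4=10 → 17/27 = 0.6296
  C: TP=12, FP=4+10+1=15 → 12/27 = 0.4444
  D: TP=27, FP=4+4+6=14 → 27/41 = 0.6585
Lowest is class 'C' with precision = 0.444.

0.444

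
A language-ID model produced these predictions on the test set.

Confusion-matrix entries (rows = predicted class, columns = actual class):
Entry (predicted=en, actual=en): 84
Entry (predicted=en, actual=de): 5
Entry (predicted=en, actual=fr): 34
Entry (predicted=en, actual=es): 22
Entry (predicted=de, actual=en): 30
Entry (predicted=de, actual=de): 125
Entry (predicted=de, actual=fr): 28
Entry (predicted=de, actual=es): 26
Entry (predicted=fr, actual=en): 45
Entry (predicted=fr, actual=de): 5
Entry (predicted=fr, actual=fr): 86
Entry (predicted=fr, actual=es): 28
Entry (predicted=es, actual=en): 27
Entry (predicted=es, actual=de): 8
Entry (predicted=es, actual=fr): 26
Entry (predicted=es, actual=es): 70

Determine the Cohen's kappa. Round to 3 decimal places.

Observed agreement pₒ = trace/N = 365/649 = 0.5624
Expected agreement pₑ = Σ (rowᵢ·colᵢ)/N² = (186·145 + 143·209 + 174·164 + 146·131)/649² = 0.2481
κ = (pₒ − pₑ)/(1 − pₑ) = (0.5624 − 0.2481)/(1 − 0.2481) = 0.418

0.418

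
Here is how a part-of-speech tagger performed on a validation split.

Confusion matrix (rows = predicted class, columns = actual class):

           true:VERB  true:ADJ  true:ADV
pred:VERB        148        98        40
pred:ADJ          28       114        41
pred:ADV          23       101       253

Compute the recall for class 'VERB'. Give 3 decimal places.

One-vs-rest for 'VERB': TP = diagonal; FP = other classes predicted 'VERB'; FN = 'VERB' predicted as other.
recall = TP/(TP+FN).
VERB: TP=148, FN=28+23=51 → 148/199 = 0.7437

0.744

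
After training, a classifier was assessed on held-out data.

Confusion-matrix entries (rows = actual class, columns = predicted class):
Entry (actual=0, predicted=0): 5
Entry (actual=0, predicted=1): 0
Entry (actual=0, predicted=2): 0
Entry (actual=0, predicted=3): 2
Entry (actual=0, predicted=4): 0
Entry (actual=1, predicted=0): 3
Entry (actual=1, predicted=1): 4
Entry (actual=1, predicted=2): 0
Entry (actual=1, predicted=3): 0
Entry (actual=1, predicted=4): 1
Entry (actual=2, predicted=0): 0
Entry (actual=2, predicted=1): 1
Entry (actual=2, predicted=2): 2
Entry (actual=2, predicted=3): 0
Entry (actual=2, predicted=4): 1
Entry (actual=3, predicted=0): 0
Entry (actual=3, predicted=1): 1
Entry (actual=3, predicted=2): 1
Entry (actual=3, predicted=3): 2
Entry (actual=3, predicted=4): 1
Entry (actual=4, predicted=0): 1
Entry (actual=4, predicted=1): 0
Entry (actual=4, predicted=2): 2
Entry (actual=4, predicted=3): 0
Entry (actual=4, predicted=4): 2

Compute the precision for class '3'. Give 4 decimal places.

One-vs-rest for '3': TP = diagonal; FP = other classes predicted '3'; FN = '3' predicted as other.
precision = TP/(TP+FP).
3: TP=2, FP=2+0+0+0=2 → 2/4 = 0.50000

0.5000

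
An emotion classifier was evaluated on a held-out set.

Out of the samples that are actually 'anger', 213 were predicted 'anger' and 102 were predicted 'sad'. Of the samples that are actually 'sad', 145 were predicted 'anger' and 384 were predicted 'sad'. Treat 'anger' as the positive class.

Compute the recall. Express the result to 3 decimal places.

Recall = TP/(TP+FN) = 213/(213+102) = 213/315 = 0.676

0.676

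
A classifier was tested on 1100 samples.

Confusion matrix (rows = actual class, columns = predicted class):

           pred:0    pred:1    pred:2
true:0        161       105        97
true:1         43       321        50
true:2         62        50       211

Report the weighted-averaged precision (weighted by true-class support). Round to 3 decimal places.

Per-class precision (TP/(TP+FP)):
  0: TP=161, FP=43+62=105 → 161/266 = 0.6053
  1: TP=321, FP=105+50=155 → 321/476 = 0.6744
  2: TP=211, FP=97+50=147 → 211/358 = 0.5894
Weighted-precision = Σ (supportᵢ/N)·precisionᵢ with N=1100: (363/1100)·0.6053 + (414/1100)·0.6744 + (323/1100)·0.5894 = 0.627

0.627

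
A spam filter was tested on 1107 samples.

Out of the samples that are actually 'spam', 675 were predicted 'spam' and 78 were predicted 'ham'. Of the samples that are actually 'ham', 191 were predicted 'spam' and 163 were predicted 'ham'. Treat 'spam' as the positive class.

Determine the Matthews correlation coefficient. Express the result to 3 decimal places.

MCC = (TP·TN − FP·FN) / √((TP+FP)(TP+FN)(TN+FP)(TN+FN))
Numerator = 675·163 − 191·78 = 95127
Denominator = √(866·753·354·241) = √55633088772 = 235866.6758
MCC = 95127 / 235866.6758 = 0.403

0.403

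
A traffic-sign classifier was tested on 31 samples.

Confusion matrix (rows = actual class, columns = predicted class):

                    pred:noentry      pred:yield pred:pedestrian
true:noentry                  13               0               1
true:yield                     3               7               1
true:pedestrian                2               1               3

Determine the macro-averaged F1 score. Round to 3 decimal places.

0.698

Per-class F1 score (2·TP/(2·TP+FP+FN)):
  noentry: TP=13, FP=3+2=5, FN=0+1=1 → 26/32 = 0.8125
  yield: TP=7, FP=0+1=1, FN=3+1=4 → 14/19 = 0.7368
  pedestrian: TP=3, FP=1+1=2, FN=2+1=3 → 6/11 = 0.5455
Macro-F1 score = mean = (0.8125 + 0.7368 + 0.5455) / 3 = 0.698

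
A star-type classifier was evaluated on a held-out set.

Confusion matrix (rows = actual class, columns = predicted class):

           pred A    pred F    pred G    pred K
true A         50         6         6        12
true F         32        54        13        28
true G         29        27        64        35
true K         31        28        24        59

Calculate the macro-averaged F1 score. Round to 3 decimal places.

Per-class F1 score (2·TP/(2·TP+FP+FN)):
  A: TP=50, FP=32+29+31=92, FN=6+6+12=24 → 100/216 = 0.4630
  F: TP=54, FP=6+27+28=61, FN=32+13+28=73 → 108/242 = 0.4463
  G: TP=64, FP=6+13+24=43, FN=29+27+35=91 → 128/262 = 0.4885
  K: TP=59, FP=12+28+35=75, FN=31+28+24=83 → 118/276 = 0.4275
Macro-F1 score = mean = (0.4630 + 0.4463 + 0.4885 + 0.4275) / 4 = 0.456

0.456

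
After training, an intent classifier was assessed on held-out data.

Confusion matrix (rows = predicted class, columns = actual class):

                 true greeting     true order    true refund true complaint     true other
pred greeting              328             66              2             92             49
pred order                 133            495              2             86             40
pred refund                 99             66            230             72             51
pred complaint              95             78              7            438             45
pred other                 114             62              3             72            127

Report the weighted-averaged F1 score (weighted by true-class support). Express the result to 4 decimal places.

0.5662

Per-class F1 score (2·TP/(2·TP+FP+FN)):
  greeting: TP=328, FP=66+2+92+49=209, FN=133+99+95+114=441 → 656/1306 = 0.50230
  order: TP=495, FP=133+2+86+40=261, FN=66+66+78+62=272 → 990/1523 = 0.65003
  refund: TP=230, FP=99+66+72+51=288, FN=2+2+7+3=14 → 460/762 = 0.60367
  complaint: TP=438, FP=95+78+7+45=225, FN=92+86+72+72=322 → 876/1423 = 0.61560
  other: TP=127, FP=114+62+3+72=251, FN=49+40+51+45=185 → 254/690 = 0.36812
Weighted-F1 score = Σ (supportᵢ/N)·F1 scoreᵢ with N=2852: (769/2852)·0.50230 + (767/2852)·0.65003 + (244/2852)·0.60367 + (760/2852)·0.61560 + (312/2852)·0.36812 = 0.5662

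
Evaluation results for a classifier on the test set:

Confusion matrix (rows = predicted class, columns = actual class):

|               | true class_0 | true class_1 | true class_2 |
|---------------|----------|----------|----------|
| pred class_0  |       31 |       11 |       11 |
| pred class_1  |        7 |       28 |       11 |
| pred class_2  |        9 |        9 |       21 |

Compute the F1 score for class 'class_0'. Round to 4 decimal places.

One-vs-rest for 'class_0': TP = diagonal; FP = other classes predicted 'class_0'; FN = 'class_0' predicted as other.
F1 score = 2·TP/(2·TP+FP+FN).
class_0: TP=31, FP=11+11=22, FN=7+9=16 → 62/100 = 0.62000

0.6200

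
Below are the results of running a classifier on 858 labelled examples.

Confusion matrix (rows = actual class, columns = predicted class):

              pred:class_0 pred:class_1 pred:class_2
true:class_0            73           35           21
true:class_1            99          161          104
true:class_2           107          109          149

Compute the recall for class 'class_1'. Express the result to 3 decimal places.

0.442

recall = TP/(TP+FN).
class_1: TP=161, FN=99+104=203 → 161/364 = 0.4423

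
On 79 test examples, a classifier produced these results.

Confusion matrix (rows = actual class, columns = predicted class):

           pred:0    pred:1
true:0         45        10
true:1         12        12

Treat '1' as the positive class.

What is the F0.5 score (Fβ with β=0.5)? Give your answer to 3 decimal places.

0.536

Fβ = (1+β²)·TP / ((1+β²)·TP + β²·FN + FP), with β²=1/4
= 1.25·12 / (1.25·12 + 0.25·12 + 10) = 0.536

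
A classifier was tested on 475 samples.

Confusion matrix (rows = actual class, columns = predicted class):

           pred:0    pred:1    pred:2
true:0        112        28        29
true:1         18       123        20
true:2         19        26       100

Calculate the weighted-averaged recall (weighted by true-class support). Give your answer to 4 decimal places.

Per-class recall (TP/(TP+FN)):
  0: TP=112, FN=28+29=57 → 112/169 = 0.66272
  1: TP=123, FN=18+20=38 → 123/161 = 0.76398
  2: TP=100, FN=19+26=45 → 100/145 = 0.68966
Weighted-recall = Σ (supportᵢ/N)·recallᵢ with N=475: (169/475)·0.66272 + (161/475)·0.76398 + (145/475)·0.68966 = 0.7053

0.7053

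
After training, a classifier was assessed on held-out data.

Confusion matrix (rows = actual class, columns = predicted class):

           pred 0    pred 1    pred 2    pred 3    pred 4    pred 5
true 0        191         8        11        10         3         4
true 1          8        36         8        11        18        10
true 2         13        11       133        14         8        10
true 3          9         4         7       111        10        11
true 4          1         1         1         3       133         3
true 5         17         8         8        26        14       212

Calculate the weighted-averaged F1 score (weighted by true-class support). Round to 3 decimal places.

0.748

Per-class F1 score (2·TP/(2·TP+FP+FN)):
  0: TP=191, FP=8+13+9+1+17=48, FN=8+11+10+3+4=36 → 382/466 = 0.8197
  1: TP=36, FP=8+11+4+1+8=32, FN=8+8+11+18+10=55 → 72/159 = 0.4528
  2: TP=133, FP=11+8+7+1+8=35, FN=13+11+14+8+10=56 → 266/357 = 0.7451
  3: TP=111, FP=10+11+14+3+26=64, FN=9+4+7+10+11=41 → 222/327 = 0.6789
  4: TP=133, FP=3+18+8+10+14=53, FN=1+1+1+3+3=9 → 266/328 = 0.8110
  5: TP=212, FP=4+10+10+11+3=38, FN=17+8+8+26+14=73 → 424/535 = 0.7925
Weighted-F1 score = Σ (supportᵢ/N)·F1 scoreᵢ with N=1086: (227/1086)·0.8197 + (91/1086)·0.4528 + (189/1086)·0.7451 + (152/1086)·0.6789 + (142/1086)·0.8110 + (285/1086)·0.7925 = 0.748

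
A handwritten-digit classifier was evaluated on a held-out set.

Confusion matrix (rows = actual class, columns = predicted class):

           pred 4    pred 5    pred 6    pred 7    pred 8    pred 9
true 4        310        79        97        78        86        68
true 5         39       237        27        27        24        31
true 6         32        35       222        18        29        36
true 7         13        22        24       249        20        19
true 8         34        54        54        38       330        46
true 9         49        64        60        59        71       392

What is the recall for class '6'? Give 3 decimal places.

One-vs-rest for '6': TP = diagonal; FP = other classes predicted '6'; FN = '6' predicted as other.
recall = TP/(TP+FN).
6: TP=222, FN=32+35+18+29+36=150 → 222/372 = 0.5968

0.597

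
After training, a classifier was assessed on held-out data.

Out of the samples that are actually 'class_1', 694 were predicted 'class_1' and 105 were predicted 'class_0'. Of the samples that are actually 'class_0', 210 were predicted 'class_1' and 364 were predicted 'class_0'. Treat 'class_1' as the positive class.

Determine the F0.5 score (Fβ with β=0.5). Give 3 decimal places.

Fβ = (1+β²)·TP / ((1+β²)·TP + β²·FN + FP), with β²=1/4
= 1.25·694 / (1.25·694 + 0.25·105 + 210) = 0.786

0.786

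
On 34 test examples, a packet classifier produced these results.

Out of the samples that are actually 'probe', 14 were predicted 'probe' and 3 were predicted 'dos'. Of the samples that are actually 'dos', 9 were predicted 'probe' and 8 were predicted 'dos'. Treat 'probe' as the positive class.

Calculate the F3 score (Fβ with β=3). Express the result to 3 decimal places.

Fβ = (1+β²)·TP / ((1+β²)·TP + β²·FN + FP), with β²=9
= 10·14 / (10·14 + 9·3 + 9) = 0.795

0.795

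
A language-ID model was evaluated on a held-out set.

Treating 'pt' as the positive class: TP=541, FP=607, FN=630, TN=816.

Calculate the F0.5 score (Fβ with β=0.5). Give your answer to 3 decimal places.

0.469

Fβ = (1+β²)·TP / ((1+β²)·TP + β²·FN + FP), with β²=1/4
= 1.25·541 / (1.25·541 + 0.25·630 + 607) = 0.469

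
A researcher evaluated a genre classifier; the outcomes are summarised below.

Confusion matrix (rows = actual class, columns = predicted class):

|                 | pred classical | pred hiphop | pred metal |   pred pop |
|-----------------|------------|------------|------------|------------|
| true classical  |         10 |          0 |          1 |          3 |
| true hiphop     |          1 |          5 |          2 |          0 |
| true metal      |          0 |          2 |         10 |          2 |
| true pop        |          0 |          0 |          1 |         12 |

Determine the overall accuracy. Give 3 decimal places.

Accuracy = trace / total = (10+5+10+12=37) / 49 = 37/49 = 0.755

0.755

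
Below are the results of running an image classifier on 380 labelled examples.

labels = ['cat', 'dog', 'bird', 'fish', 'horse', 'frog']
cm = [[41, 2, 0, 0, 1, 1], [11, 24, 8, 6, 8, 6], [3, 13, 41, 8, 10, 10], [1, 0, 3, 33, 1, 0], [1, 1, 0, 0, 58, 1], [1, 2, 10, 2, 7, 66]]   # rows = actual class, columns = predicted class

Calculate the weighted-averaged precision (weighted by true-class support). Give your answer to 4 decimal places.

0.6852

Per-class precision (TP/(TP+FP)):
  cat: TP=41, FP=11+3+1+1+1=17 → 41/58 = 0.70690
  dog: TP=24, FP=2+13+0+1+2=18 → 24/42 = 0.57143
  bird: TP=41, FP=0+8+3+0+10=21 → 41/62 = 0.66129
  fish: TP=33, FP=0+6+8+0+2=16 → 33/49 = 0.67347
  horse: TP=58, FP=1+8+10+1+7=27 → 58/85 = 0.68235
  frog: TP=66, FP=1+6+10+0+1=18 → 66/84 = 0.78571
Weighted-precision = Σ (supportᵢ/N)·precisionᵢ with N=380: (45/380)·0.70690 + (63/380)·0.57143 + (85/380)·0.66129 + (38/380)·0.67347 + (61/380)·0.68235 + (88/380)·0.78571 = 0.6852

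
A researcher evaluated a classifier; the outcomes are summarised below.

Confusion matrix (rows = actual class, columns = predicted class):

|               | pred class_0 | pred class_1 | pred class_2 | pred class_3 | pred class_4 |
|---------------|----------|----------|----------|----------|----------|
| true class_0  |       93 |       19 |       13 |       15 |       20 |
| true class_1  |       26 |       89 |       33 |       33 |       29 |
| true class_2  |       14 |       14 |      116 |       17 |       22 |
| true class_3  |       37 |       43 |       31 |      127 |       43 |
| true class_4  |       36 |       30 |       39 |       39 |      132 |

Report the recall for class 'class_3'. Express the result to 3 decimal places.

Treat 'class_3' as positive and all other classes as negative.
recall = TP/(TP+FN).
class_3: TP=127, FN=37+43+31+43=154 → 127/281 = 0.4520

0.452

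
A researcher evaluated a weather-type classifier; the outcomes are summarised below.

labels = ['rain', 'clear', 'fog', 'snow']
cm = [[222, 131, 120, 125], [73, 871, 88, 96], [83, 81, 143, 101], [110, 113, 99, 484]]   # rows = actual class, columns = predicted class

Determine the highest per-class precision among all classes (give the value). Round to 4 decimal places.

0.7283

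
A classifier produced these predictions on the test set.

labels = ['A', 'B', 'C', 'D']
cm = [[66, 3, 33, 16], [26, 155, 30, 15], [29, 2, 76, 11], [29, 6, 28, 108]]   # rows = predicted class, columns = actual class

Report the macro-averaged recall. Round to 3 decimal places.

Per-class recall (TP/(TP+FN)):
  A: TP=66, FN=26+29+29=84 → 66/150 = 0.4400
  B: TP=155, FN=3+2+6=11 → 155/166 = 0.9337
  C: TP=76, FN=33+30+28=91 → 76/167 = 0.4551
  D: TP=108, FN=16+15+11=42 → 108/150 = 0.7200
Macro-recall = mean = (0.4400 + 0.9337 + 0.4551 + 0.7200) / 4 = 0.637

0.637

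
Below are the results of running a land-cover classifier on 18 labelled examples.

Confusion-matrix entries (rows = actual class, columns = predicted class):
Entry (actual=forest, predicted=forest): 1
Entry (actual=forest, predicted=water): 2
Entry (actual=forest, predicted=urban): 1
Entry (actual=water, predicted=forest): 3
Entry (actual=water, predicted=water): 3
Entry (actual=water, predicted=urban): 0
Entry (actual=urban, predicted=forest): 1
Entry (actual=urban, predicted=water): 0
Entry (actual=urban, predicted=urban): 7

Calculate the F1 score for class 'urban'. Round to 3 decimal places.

F1 score = 2·TP/(2·TP+FP+FN).
urban: TP=7, FP=1+0=1, FN=1+0=1 → 14/16 = 0.8750

0.875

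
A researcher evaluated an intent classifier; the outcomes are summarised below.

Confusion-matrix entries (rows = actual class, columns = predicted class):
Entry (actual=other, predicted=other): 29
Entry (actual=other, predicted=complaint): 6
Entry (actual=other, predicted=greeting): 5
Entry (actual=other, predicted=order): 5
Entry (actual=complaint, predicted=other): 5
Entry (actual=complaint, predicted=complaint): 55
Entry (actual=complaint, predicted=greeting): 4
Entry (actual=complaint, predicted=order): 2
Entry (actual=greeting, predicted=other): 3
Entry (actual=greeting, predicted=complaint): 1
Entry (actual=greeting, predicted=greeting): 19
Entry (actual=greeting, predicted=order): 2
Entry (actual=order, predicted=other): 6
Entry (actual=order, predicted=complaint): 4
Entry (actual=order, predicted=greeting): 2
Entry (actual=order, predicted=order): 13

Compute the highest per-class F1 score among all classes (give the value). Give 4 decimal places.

0.8333

Per-class F1 score (2·TP/(2·TP+FP+FN)):
  other: TP=29, FP=5+3+6=14, FN=6+5+5=16 → 58/88 = 0.65909
  complaint: TP=55, FP=6+1+4=11, FN=5+4+2=11 → 110/132 = 0.83333
  greeting: TP=19, FP=5+4+2=11, FN=3+1+2=6 → 38/55 = 0.69091
  order: TP=13, FP=5+2+2=9, FN=6+4+2=12 → 26/47 = 0.55319
Highest is class 'complaint' with F1 score = 0.8333.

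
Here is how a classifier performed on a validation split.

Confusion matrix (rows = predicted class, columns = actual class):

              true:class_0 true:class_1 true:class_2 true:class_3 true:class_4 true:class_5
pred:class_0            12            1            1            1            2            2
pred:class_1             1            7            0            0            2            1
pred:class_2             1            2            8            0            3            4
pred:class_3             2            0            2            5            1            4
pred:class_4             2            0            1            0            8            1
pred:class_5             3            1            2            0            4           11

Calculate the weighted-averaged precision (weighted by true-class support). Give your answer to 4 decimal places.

Per-class precision (TP/(TP+FP)):
  class_0: TP=12, FP=1+1+1+2+2=7 → 12/19 = 0.63158
  class_1: TP=7, FP=1+0+0+2+1=4 → 7/11 = 0.63636
  class_2: TP=8, FP=1+2+0+3+4=10 → 8/18 = 0.44444
  class_3: TP=5, FP=2+0+2+1+4=9 → 5/14 = 0.35714
  class_4: TP=8, FP=2+0+1+0+1=4 → 8/12 = 0.66667
  class_5: TP=11, FP=3+1+2+0+4=10 → 11/21 = 0.52381
Weighted-precision = Σ (supportᵢ/N)·precisionᵢ with N=95: (21/95)·0.63158 + (11/95)·0.63636 + (14/95)·0.44444 + (6/95)·0.35714 + (20/95)·0.66667 + (23/95)·0.52381 = 0.5685

0.5685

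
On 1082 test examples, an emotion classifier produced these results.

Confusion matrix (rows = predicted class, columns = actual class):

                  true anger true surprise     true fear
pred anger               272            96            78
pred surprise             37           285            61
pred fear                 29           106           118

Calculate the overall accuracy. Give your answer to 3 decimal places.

Accuracy = trace / total = (272+285+118=675) / 1082 = 675/1082 = 0.624

0.624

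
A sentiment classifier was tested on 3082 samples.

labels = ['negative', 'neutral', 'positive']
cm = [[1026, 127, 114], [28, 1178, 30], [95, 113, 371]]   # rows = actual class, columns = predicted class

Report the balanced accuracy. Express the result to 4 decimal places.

Balanced accuracy = mean of per-class recall.
  negative: recall = 1026/1267 = 0.80979
  neutral: recall = 1178/1236 = 0.95307
  positive: recall = 371/579 = 0.64076
Mean = (0.80979 + 0.95307 + 0.64076) / 3 = 0.8012

0.8012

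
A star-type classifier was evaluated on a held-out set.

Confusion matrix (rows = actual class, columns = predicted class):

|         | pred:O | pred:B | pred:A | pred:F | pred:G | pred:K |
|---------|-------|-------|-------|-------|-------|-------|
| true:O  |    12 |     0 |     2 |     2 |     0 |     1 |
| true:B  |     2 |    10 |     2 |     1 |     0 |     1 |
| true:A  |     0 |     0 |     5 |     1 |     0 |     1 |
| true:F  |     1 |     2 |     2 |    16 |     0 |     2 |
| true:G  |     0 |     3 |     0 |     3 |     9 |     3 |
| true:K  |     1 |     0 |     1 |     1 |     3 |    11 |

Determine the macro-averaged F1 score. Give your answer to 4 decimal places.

0.6318

Per-class F1 score (2·TP/(2·TP+FP+FN)):
  O: TP=12, FP=2+0+1+0+1=4, FN=0+2+2+0+1=5 → 24/33 = 0.72727
  B: TP=10, FP=0+0+2+3+0=5, FN=2+2+1+0+1=6 → 20/31 = 0.64516
  A: TP=5, FP=2+2+2+0+1=7, FN=0+0+1+0+1=2 → 10/19 = 0.52632
  F: TP=16, FP=2+1+1+3+1=8, FN=1+2+2+0+2=7 → 32/47 = 0.68085
  G: TP=9, FP=0+0+0+0+3=3, FN=0+3+0+3+3=9 → 18/30 = 0.60000
  K: TP=11, FP=1+1+1+2+3=8, FN=1+0+1+1+3=6 → 22/36 = 0.61111
Macro-F1 score = mean = (0.72727 + 0.64516 + 0.52632 + 0.68085 + 0.60000 + 0.61111) / 6 = 0.6318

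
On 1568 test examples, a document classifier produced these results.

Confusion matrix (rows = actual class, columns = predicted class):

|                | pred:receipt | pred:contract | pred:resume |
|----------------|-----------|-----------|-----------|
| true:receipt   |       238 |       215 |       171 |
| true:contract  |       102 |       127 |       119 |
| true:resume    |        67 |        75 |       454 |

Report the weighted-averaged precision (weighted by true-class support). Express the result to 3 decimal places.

0.532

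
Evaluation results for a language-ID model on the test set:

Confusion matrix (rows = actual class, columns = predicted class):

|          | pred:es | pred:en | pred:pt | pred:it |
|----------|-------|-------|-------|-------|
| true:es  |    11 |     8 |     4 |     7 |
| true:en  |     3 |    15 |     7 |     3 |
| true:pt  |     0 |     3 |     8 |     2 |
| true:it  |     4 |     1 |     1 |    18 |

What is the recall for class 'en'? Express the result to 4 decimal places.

0.5357

Take TP from the diagonal, FP from the rest of the 'en' prediction marginal, FN from the rest of the 'en' actual marginal.
recall = TP/(TP+FN).
en: TP=15, FN=3+7+3=13 → 15/28 = 0.53571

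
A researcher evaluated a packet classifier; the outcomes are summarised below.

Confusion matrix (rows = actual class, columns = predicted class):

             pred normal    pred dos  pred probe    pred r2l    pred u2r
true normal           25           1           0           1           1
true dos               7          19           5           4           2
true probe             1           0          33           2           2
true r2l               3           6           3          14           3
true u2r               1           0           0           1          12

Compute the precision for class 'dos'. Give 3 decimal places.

0.731

One-vs-rest for 'dos': TP = diagonal; FP = other classes predicted 'dos'; FN = 'dos' predicted as other.
precision = TP/(TP+FP).
dos: TP=19, FP=1+0+6+0=7 → 19/26 = 0.7308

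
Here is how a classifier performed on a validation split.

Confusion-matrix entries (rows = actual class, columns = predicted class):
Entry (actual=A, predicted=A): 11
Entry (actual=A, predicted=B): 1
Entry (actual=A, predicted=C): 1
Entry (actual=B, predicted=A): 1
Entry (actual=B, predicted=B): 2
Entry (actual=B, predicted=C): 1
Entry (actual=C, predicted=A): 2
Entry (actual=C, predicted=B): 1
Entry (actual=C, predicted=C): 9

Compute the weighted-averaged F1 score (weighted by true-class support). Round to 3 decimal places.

Per-class F1 score (2·TP/(2·TP+FP+FN)):
  A: TP=11, FP=1+2=3, FN=1+1=2 → 22/27 = 0.8148
  B: TP=2, FP=1+1=2, FN=1+1=2 → 4/8 = 0.5000
  C: TP=9, FP=1+1=2, FN=2+1=3 → 18/23 = 0.7826
Weighted-F1 score = Σ (supportᵢ/N)·F1 scoreᵢ with N=29: (13/29)·0.8148 + (4/29)·0.5000 + (12/29)·0.7826 = 0.758

0.758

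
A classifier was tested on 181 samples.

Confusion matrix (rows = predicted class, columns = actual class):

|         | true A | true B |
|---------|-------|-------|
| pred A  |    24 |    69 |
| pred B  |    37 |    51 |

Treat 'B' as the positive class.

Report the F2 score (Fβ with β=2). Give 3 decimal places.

Fβ = (1+β²)·TP / ((1+β²)·TP + β²·FN + FP), with β²=4
= 5·51 / (5·51 + 4·69 + 37) = 0.449

0.449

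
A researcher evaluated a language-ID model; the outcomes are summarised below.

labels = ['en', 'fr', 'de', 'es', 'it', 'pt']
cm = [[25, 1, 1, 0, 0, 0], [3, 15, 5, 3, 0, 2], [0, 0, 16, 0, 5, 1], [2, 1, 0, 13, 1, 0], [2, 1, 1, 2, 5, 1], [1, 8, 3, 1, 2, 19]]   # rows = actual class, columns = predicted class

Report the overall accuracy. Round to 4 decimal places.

0.6643

Accuracy = trace / total = (25+15+16+13+5+19=93) / 140 = 93/140 = 0.6643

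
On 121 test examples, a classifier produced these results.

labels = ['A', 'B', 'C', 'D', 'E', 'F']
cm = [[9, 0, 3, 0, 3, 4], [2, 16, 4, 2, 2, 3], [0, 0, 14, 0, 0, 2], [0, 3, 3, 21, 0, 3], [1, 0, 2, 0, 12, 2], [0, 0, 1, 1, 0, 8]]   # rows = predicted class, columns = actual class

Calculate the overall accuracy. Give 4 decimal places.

0.6612

Accuracy = trace / total = (9+16+14+21+12+8=80) / 121 = 80/121 = 0.6612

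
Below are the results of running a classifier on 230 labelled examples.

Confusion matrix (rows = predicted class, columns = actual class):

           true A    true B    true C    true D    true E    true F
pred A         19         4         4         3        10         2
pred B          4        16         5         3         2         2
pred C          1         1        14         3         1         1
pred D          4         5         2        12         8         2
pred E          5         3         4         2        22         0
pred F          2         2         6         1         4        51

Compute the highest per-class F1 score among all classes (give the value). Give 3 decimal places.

Per-class F1 score (2·TP/(2·TP+FP+FN)):
  A: TP=19, FP=4+4+3+10+2=23, FN=4+1+4+5+2=16 → 38/77 = 0.4935
  B: TP=16, FP=4+5+3+2+2=16, FN=4+1+5+3+2=15 → 32/63 = 0.5079
  C: TP=14, FP=1+1+3+1+1=7, FN=4+5+2+4+6=21 → 28/56 = 0.5000
  D: TP=12, FP=4+5+2+8+2=21, FN=3+3+3+2+1=12 → 24/57 = 0.4211
  E: TP=22, FP=5+3+4+2+0=14, FN=10+2+1+8+4=25 → 44/83 = 0.5301
  F: TP=51, FP=2+2+6+1+4=15, FN=2+2+1+2+0=7 → 102/124 = 0.8226
Highest is class 'F' with F1 score = 0.823.

0.823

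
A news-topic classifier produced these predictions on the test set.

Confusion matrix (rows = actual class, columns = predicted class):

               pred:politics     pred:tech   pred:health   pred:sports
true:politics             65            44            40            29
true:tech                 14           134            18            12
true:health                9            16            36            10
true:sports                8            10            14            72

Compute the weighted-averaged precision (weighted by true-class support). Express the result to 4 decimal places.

0.6064

Per-class precision (TP/(TP+FP)):
  politics: TP=65, FP=14+9+8=31 → 65/96 = 0.67708
  tech: TP=134, FP=44+16+10=70 → 134/204 = 0.65686
  health: TP=36, FP=40+18+14=72 → 36/108 = 0.33333
  sports: TP=72, FP=29+12+10=51 → 72/123 = 0.58537
Weighted-precision = Σ (supportᵢ/N)·precisionᵢ with N=531: (178/531)·0.67708 + (178/531)·0.65686 + (71/531)·0.33333 + (104/531)·0.58537 = 0.6064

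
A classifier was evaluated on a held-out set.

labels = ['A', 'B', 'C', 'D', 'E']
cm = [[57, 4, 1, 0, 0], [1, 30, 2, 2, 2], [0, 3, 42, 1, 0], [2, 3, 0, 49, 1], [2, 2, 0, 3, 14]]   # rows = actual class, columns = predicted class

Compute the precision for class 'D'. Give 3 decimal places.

precision = TP/(TP+FP).
D: TP=49, FP=0+2+1+3=6 → 49/55 = 0.8909

0.891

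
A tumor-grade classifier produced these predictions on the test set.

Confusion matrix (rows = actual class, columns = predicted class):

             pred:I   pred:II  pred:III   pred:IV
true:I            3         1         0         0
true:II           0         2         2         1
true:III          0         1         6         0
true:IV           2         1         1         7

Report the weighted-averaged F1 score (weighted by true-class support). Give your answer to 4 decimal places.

0.6675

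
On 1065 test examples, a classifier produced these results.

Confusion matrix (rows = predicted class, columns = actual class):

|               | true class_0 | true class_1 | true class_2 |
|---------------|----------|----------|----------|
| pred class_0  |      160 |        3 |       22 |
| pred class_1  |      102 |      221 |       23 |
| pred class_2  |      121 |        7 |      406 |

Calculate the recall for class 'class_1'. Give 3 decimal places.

0.957

Take TP from the diagonal, FP from the rest of the 'class_1' prediction marginal, FN from the rest of the 'class_1' actual marginal.
recall = TP/(TP+FN).
class_1: TP=221, FN=3+7=10 → 221/231 = 0.9567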